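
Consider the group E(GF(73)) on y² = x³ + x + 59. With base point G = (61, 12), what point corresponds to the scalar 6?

(22, 12)

Double-and-add on 6 = (110)₂. Start with G = (61, 12) for the leading 1-bit.
double: tangent at (61, 12): λ = (3·61² + 1)/(2·12) ≡ 68/24. 24⁻¹ ≡ 70 (mod 73), so λ ≡ 68·70 ≡ 15.
  x = λ² - 61 - 61 = 225 - 122 ≡ 30; y = λ·(61 - 30) - 12 ≡ 15. → (30, 15)
add G: (30, 15) + (61, 12). λ = (12 - 15)/(61 - 30) ≡ 70/31 mod 73. 31⁻¹ ≡ 33 (mod 73), so λ ≡ 47.
  x = λ² - 30 - 61 = 2209 - 91 ≡ 1; y = λ·(30 - 1) - 15 ≡ 34. → (1, 34)
double: tangent at (1, 34): λ = (3·1² + 1)/(2·34) ≡ 4/68. 68⁻¹ ≡ 29 (mod 73), so λ ≡ 4·29 ≡ 43.
  x = λ² - 1 - 1 = 1849 - 2 ≡ 22; y = λ·(1 - 22) - 34 ≡ 12. → (22, 12)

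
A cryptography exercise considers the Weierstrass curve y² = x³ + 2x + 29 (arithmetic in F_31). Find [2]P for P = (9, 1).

(23, 20)

tangent at (9, 1): λ = (3·9² + 2)/(2·1) ≡ 28/2. 2⁻¹ ≡ 16 (mod 31), so λ ≡ 28·16 ≡ 14.
  x = λ² - 9 - 9 = 196 - 18 ≡ 23; y = λ·(9 - 23) - 1 ≡ 20. → (23, 20)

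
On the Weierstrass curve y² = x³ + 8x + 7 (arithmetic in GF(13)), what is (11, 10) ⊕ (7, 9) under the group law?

(4, 8)

(11, 10) + (7, 9). λ = (9 - 10)/(7 - 11) ≡ 12/9 mod 13. 9⁻¹ ≡ 3 (mod 13), so λ ≡ 10.
  x = λ² - 11 - 7 = 100 - 18 ≡ 4; y = λ·(11 - 4) - 10 ≡ 8. → (4, 8)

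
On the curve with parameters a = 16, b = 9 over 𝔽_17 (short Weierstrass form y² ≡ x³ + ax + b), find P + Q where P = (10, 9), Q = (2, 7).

(10, 9) + (2, 7). λ = (7 - 9)/(2 - 10) ≡ 15/9 mod 17. 9⁻¹ ≡ 2 (mod 17), so λ ≡ 13.
  x = λ² - 10 - 2 = 169 - 12 ≡ 4; y = λ·(10 - 4) - 9 ≡ 1. → (4, 1)

(4, 1)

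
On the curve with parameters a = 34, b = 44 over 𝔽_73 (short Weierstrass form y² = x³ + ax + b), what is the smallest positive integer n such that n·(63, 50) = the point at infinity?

2P: tangent at (63, 50): λ = (3·63² + 34)/(2·50) ≡ 42/27. 27⁻¹ ≡ 46 (mod 73), so λ ≡ 42·46 ≡ 34.
  x = λ² - 63 - 63 = 1156 - 126 ≡ 8; y = λ·(63 - 8) - 50 ≡ 68. → (8, 68)
3P: (8, 68) + (63, 50). λ = (50 - 68)/(63 - 8) ≡ 55/55 mod 73. 55⁻¹ ≡ 4 (mod 73), so λ ≡ 1.
  x = λ² - 8 - 63 = 1 - 71 ≡ 3; y = λ·(8 - 3) - 68 ≡ 10. → (3, 10)
4P: (3, 10) + (63, 50). λ = (50 - 10)/(63 - 3) ≡ 40/60 mod 73. 60⁻¹ ≡ 28 (mod 73), so λ ≡ 25.
  x = λ² - 3 - 63 = 625 - 66 ≡ 48; y = λ·(3 - 48) - 10 ≡ 33. → (48, 33)
5P: (48, 33) + (63, 50). λ = (50 - 33)/(63 - 48) ≡ 17/15 mod 73. 15⁻¹ ≡ 39 (mod 73), so λ ≡ 6.
  x = λ² - 48 - 63 = 36 - 111 ≡ 71; y = λ·(48 - 71) - 33 ≡ 48. → (71, 48)
6P: (71, 48) + (63, 50). λ = (50 - 48)/(63 - 71) ≡ 2/65 mod 73. 65⁻¹ ≡ 9 (mod 73), so λ ≡ 18.
  x = λ² - 71 - 63 = 324 - 134 ≡ 44; y = λ·(71 - 44) - 48 ≡ 0. → (44, 0)
7P: (44, 0) + (63, 50). λ = (50 - 0)/(63 - 44) ≡ 50/19 mod 73. 19⁻¹ ≡ 50 (mod 73) since 19·50 = 950 ≡ 1, so λ ≡ 18.
  x = λ² - 44 - 63 = 324 - 107 ≡ 71; y = λ·(44 - 71) - 0 ≡ 25. → (71, 25)
8P: (71, 25) + (63, 50). λ = (50 - 25)/(63 - 71) ≡ 25/65 mod 73. 65⁻¹ ≡ 9 (mod 73), so λ ≡ 6.
  x = λ² - 71 - 63 = 36 - 134 ≡ 48; y = λ·(71 - 48) - 25 ≡ 40. → (48, 40)
9P: (48, 40) + (63, 50). λ = (50 - 40)/(63 - 48) ≡ 10/15 mod 73. 15⁻¹ ≡ 39 (mod 73) since 15·39 = 585 ≡ 1, so λ ≡ 25.
  x = λ² - 48 - 63 = 625 - 111 ≡ 3; y = λ·(48 - 3) - 40 ≡ 63. → (3, 63)
10P: (3, 63) + (63, 50). λ = (50 - 63)/(63 - 3) ≡ 60/60 mod 73. 60⁻¹ ≡ 28 (mod 73) since 60·28 = 1680 ≡ 1, so λ ≡ 1.
  x = λ² - 3 - 63 = 1 - 66 ≡ 8; y = λ·(3 - 8) - 63 ≡ 5. → (8, 5)
11P: (8, 5) + (63, 50). λ = (50 - 5)/(63 - 8) ≡ 45/55 mod 73. 55⁻¹ ≡ 4 (mod 73) since 55·4 = 220 ≡ 1, so λ ≡ 34.
  x = λ² - 8 - 63 = 1156 - 71 ≡ 63; y = λ·(8 - 63) - 5 ≡ 23. → (63, 23)
12P: (63, 23) + (63, 50): same x and y₁ ≡ -y₂, so the sum is the point at infinity.
12P = the point at infinity, so the order is 12.

12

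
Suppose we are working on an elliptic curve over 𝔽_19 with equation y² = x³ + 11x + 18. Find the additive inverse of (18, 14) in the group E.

-(18, 14) = (18, -14 mod 19) = (18, 5).

(18, 5)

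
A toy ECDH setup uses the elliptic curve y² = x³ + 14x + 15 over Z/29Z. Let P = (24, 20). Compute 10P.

(22, 3)

Double-and-add on 10 = (1010)₂. Start with P = (24, 20) for the leading 1-bit.
double: tangent at (24, 20): λ = (3·24² + 14)/(2·20) ≡ 2/11. 11⁻¹ ≡ 8 (mod 29), so λ ≡ 2·8 ≡ 16.
  x = λ² - 24 - 24 = 256 - 48 ≡ 5; y = λ·(24 - 5) - 20 ≡ 23. → (5, 23)
double: tangent at (5, 23): λ = (3·5² + 14)/(2·23) ≡ 2/17. 17⁻¹ ≡ 12 (mod 29) since 17·12 = 204 ≡ 1, so λ ≡ 2·12 ≡ 24.
  x = λ² - 5 - 5 = 576 - 10 ≡ 15; y = λ·(5 - 15) - 23 ≡ 27. → (15, 27)
add P: (15, 27) + (24, 20). λ = (20 - 27)/(24 - 15) ≡ 22/9 mod 29. 9⁻¹ ≡ 13 (mod 29) since 9·13 = 117 ≡ 1, so λ ≡ 25.
  x = λ² - 15 - 24 = 625 - 39 ≡ 6; y = λ·(15 - 6) - 27 ≡ 24. → (6, 24)
double: tangent at (6, 24): λ = (3·6² + 14)/(2·24) ≡ 6/19. 19⁻¹ ≡ 26 (mod 29) since 19·26 = 494 ≡ 1, so λ ≡ 6·26 ≡ 11.
  x = λ² - 6 - 6 = 121 - 12 ≡ 22; y = λ·(6 - 22) - 24 ≡ 3. → (22, 3)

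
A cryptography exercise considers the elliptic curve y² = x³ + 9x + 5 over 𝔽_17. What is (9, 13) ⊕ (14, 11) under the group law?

(9, 13) + (14, 11). λ = (11 - 13)/(14 - 9) ≡ 15/5 mod 17. 5⁻¹ ≡ 7 (mod 17), so λ ≡ 3.
  x = λ² - 9 - 14 = 9 - 23 ≡ 3; y = λ·(9 - 3) - 13 ≡ 5. → (3, 5)

(3, 5)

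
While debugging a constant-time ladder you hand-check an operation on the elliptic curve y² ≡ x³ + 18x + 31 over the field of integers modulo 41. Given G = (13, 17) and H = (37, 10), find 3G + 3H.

(38, 14)

First 3G:
Repeated addition: build up to 3G.
2G: tangent at (13, 17): λ = (3·13² + 18)/(2·17) ≡ 33/34. 34⁻¹ ≡ 35 (mod 41), so λ ≡ 33·35 ≡ 7.
  x = λ² - 13 - 13 = 49 - 26 ≡ 23; y = λ·(13 - 23) - 17 ≡ 36. → (23, 36)
3G: (23, 36) + (13, 17). λ = (17 - 36)/(13 - 23) ≡ 22/31 mod 41. 31⁻¹ ≡ 4 (mod 41), so λ ≡ 6.
  x = λ² - 23 - 13 = 36 - 36 ≡ 0; y = λ·(23 - 0) - 36 ≡ 20. → (0, 20)
3G = (0, 20).
Next 3H:
Repeated addition: build up to 3H.
2H: tangent at (37, 10): λ = (3·37² + 18)/(2·10) ≡ 25/20. 20⁻¹ ≡ 39 (mod 41), so λ ≡ 25·39 ≡ 32.
  x = λ² - 37 - 37 = 1024 - 74 ≡ 7; y = λ·(37 - 7) - 10 ≡ 7. → (7, 7)
3H: (7, 7) + (37, 10). λ = (10 - 7)/(37 - 7) ≡ 3/30 mod 41. 30⁻¹ ≡ 26 (mod 41) since 30·26 = 780 ≡ 1, so λ ≡ 37.
  x = λ² - 7 - 37 = 1369 - 44 ≡ 13; y = λ·(7 - 13) - 7 ≡ 17. → (13, 17)
3H = (13, 17).
Finally 3G + 3H:
(0, 20) + (13, 17). λ = (17 - 20)/(13 - 0) ≡ 38/13 mod 41. 13⁻¹ ≡ 19 (mod 41) since 13·19 = 247 ≡ 1, so λ ≡ 25.
  x = λ² - 0 - 13 = 625 - 13 ≡ 38; y = λ·(0 - 38) - 20 ≡ 14. → (38, 14)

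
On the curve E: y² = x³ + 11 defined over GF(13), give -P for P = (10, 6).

-(10, 6) = (10, -6 mod 13) = (10, 7).

(10, 7)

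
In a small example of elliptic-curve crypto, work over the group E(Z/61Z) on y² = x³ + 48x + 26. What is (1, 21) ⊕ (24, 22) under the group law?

(39, 41)

(1, 21) + (24, 22). λ = (22 - 21)/(24 - 1) ≡ 1/23 mod 61. 23⁻¹ ≡ 8 (mod 61) since 23·8 = 184 ≡ 1, so λ ≡ 8.
  x = λ² - 1 - 24 = 64 - 25 ≡ 39; y = λ·(1 - 39) - 21 ≡ 41. → (39, 41)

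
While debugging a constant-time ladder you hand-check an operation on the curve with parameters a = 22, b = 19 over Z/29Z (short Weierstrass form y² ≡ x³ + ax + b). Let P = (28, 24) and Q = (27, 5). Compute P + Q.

(28, 24) + (27, 5). λ = (5 - 24)/(27 - 28) ≡ 10/28 mod 29. 28⁻¹ ≡ 28 (mod 29) since 28·28 = 784 ≡ 1, so λ ≡ 19.
  x = λ² - 28 - 27 = 361 - 55 ≡ 16; y = λ·(28 - 16) - 24 ≡ 1. → (16, 1)

(16, 1)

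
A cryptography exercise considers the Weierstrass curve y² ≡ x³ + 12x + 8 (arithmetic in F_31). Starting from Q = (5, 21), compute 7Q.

Double-and-add on 7 = (111)₂. Start with Q = (5, 21) for the leading 1-bit.
double: tangent at (5, 21): λ = (3·5² + 12)/(2·21) ≡ 25/11. 11⁻¹ ≡ 17 (mod 31) since 11·17 = 187 ≡ 1, so λ ≡ 25·17 ≡ 22.
  x = λ² - 5 - 5 = 484 - 10 ≡ 9; y = λ·(5 - 9) - 21 ≡ 15. → (9, 15)
add Q: (9, 15) + (5, 21). λ = (21 - 15)/(5 - 9) ≡ 6/27 mod 31. 27⁻¹ ≡ 23 (mod 31), so λ ≡ 14.
  x = λ² - 9 - 5 = 196 - 14 ≡ 27; y = λ·(9 - 27) - 15 ≡ 12. → (27, 12)
double: tangent at (27, 12): λ = (3·27² + 12)/(2·12) ≡ 29/24. 24⁻¹ ≡ 22 (mod 31), so λ ≡ 29·22 ≡ 18.
  x = λ² - 27 - 27 = 324 - 54 ≡ 22; y = λ·(27 - 22) - 12 ≡ 16. → (22, 16)
add Q: (22, 16) + (5, 21). λ = (21 - 16)/(5 - 22) ≡ 5/14 mod 31. 14⁻¹ ≡ 20 (mod 31) since 14·20 = 280 ≡ 1, so λ ≡ 7.
  x = λ² - 22 - 5 = 49 - 27 ≡ 22; y = λ·(22 - 22) - 16 ≡ 15. → (22, 15)

(22, 15)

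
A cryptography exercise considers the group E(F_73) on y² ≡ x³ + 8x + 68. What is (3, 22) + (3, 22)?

tangent at (3, 22): λ = (3·3² + 8)/(2·22) ≡ 35/44. 44⁻¹ ≡ 5 (mod 73) since 44·5 = 220 ≡ 1, so λ ≡ 35·5 ≡ 29.
  x = λ² - 3 - 3 = 841 - 6 ≡ 32; y = λ·(3 - 32) - 22 ≡ 13. → (32, 13)

(32, 13)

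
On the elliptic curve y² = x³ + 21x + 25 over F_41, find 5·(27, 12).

Write Q = (27, 12).
Double-and-add on 5 = (101)₂. Start with Q = (27, 12) for the leading 1-bit.
double: tangent at (27, 12): λ = (3·27² + 21)/(2·12) ≡ 35/24. 24⁻¹ ≡ 12 (mod 41), so λ ≡ 35·12 ≡ 10.
  x = λ² - 27 - 27 = 100 - 54 ≡ 5; y = λ·(27 - 5) - 12 ≡ 3. → (5, 3)
double: tangent at (5, 3): λ = (3·5² + 21)/(2·3) ≡ 14/6. 6⁻¹ ≡ 7 (mod 41) since 6·7 = 42 ≡ 1, so λ ≡ 14·7 ≡ 16.
  x = λ² - 5 - 5 = 256 - 10 ≡ 0; y = λ·(5 - 0) - 3 ≡ 36. → (0, 36)
add Q: (0, 36) + (27, 12). λ = (12 - 36)/(27 - 0) ≡ 17/27 mod 41. 27⁻¹ ≡ 38 (mod 41) since 27·38 = 1026 ≡ 1, so λ ≡ 31.
  x = λ² - 0 - 27 = 961 - 27 ≡ 32; y = λ·(0 - 32) - 36 ≡ 38. → (32, 38)

(32, 38)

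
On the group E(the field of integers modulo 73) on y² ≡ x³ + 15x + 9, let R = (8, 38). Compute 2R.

(0, 3)

tangent at (8, 38): λ = (3·8² + 15)/(2·38) ≡ 61/3. 3⁻¹ ≡ 49 (mod 73), so λ ≡ 61·49 ≡ 69.
  x = λ² - 8 - 8 = 4761 - 16 ≡ 0; y = λ·(8 - 0) - 38 ≡ 3. → (0, 3)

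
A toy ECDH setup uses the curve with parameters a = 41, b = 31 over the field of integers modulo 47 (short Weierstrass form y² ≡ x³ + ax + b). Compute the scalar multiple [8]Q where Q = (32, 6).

Double-and-add on 8 = (1000)₂. Start with Q = (32, 6) for the leading 1-bit.
double: tangent at (32, 6): λ = (3·32² + 41)/(2·6) ≡ 11/12. 12⁻¹ ≡ 4 (mod 47), so λ ≡ 11·4 ≡ 44.
  x = λ² - 32 - 32 = 1936 - 64 ≡ 39; y = λ·(32 - 39) - 6 ≡ 15. → (39, 15)
double: tangent at (39, 15): λ = (3·39² + 41)/(2·15) ≡ 45/30. 30⁻¹ ≡ 11 (mod 47), so λ ≡ 45·11 ≡ 25.
  x = λ² - 39 - 39 = 625 - 78 ≡ 30; y = λ·(39 - 30) - 15 ≡ 22. → (30, 22)
double: tangent at (30, 22): λ = (3·30² + 41)/(2·22) ≡ 15/44. 44⁻¹ ≡ 31 (mod 47), so λ ≡ 15·31 ≡ 42.
  x = λ² - 30 - 30 = 1764 - 60 ≡ 12; y = λ·(30 - 12) - 22 ≡ 29. → (12, 29)

(12, 29)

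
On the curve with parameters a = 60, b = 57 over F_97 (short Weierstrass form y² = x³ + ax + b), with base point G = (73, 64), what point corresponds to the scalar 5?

Repeated addition: build up to 5G.
2G: tangent at (73, 64): λ = (3·73² + 60)/(2·64) ≡ 42/31. 31⁻¹ ≡ 72 (mod 97), so λ ≡ 42·72 ≡ 17.
  x = λ² - 73 - 73 = 289 - 146 ≡ 46; y = λ·(73 - 46) - 64 ≡ 7. → (46, 7)
3G: (46, 7) + (73, 64). λ = (64 - 7)/(73 - 46) ≡ 57/27 mod 97. 27⁻¹ ≡ 18 (mod 97), so λ ≡ 56.
  x = λ² - 46 - 73 = 3136 - 119 ≡ 10; y = λ·(46 - 10) - 7 ≡ 69. → (10, 69)
4G: (10, 69) + (73, 64). λ = (64 - 69)/(73 - 10) ≡ 92/63 mod 97. 63⁻¹ ≡ 77 (mod 97), so λ ≡ 3.
  x = λ² - 10 - 73 = 9 - 83 ≡ 23; y = λ·(10 - 23) - 69 ≡ 86. → (23, 86)
5G: (23, 86) + (73, 64). λ = (64 - 86)/(73 - 23) ≡ 75/50 mod 97. 50⁻¹ ≡ 33 (mod 97), so λ ≡ 50.
  x = λ² - 23 - 73 = 2500 - 96 ≡ 76; y = λ·(23 - 76) - 86 ≡ 77. → (76, 77)

(76, 77)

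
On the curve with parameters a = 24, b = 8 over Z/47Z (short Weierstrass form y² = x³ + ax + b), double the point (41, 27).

tangent at (41, 27): λ = (3·41² + 24)/(2·27) ≡ 38/7. 7⁻¹ ≡ 27 (mod 47), so λ ≡ 38·27 ≡ 39.
  x = λ² - 41 - 41 = 1521 - 82 ≡ 29; y = λ·(41 - 29) - 27 ≡ 18. → (29, 18)

(29, 18)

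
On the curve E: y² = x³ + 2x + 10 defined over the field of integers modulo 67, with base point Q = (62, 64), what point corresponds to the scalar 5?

(62, 3)

Double-and-add on 5 = (101)₂. Start with Q = (62, 64) for the leading 1-bit.
double: tangent at (62, 64): λ = (3·62² + 2)/(2·64) ≡ 10/61. 61⁻¹ ≡ 11 (mod 67), so λ ≡ 10·11 ≡ 43.
  x = λ² - 62 - 62 = 1849 - 124 ≡ 50; y = λ·(62 - 50) - 64 ≡ 50. → (50, 50)
double: tangent at (50, 50): λ = (3·50² + 2)/(2·50) ≡ 65/33. 33⁻¹ ≡ 65 (mod 67), so λ ≡ 65·65 ≡ 4.
  x = λ² - 50 - 50 = 16 - 100 ≡ 50; y = λ·(50 - 50) - 50 ≡ 17. → (50, 17)
add Q: (50, 17) + (62, 64). λ = (64 - 17)/(62 - 50) ≡ 47/12 mod 67. 12⁻¹ ≡ 28 (mod 67) since 12·28 = 336 ≡ 1, so λ ≡ 43.
  x = λ² - 50 - 62 = 1849 - 112 ≡ 62; y = λ·(50 - 62) - 17 ≡ 3. → (62, 3)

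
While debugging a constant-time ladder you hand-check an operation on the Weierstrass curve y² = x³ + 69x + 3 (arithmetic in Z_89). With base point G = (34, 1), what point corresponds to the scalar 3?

(45, 31)

Repeated addition: build up to 3G.
2G: tangent at (34, 1): λ = (3·34² + 69)/(2·1) ≡ 66/2. 2⁻¹ ≡ 45 (mod 89) since 2·45 = 90 ≡ 1, so λ ≡ 66·45 ≡ 33.
  x = λ² - 34 - 34 = 1089 - 68 ≡ 42; y = λ·(34 - 42) - 1 ≡ 2. → (42, 2)
3G: (42, 2) + (34, 1). λ = (1 - 2)/(34 - 42) ≡ 88/81 mod 89. 81⁻¹ ≡ 11 (mod 89), so λ ≡ 78.
  x = λ² - 42 - 34 = 6084 - 76 ≡ 45; y = λ·(42 - 45) - 2 ≡ 31. → (45, 31)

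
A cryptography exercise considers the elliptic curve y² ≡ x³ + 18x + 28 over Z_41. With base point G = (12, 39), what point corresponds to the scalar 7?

(2, 20)

Double-and-add on 7 = (111)₂. Start with G = (12, 39) for the leading 1-bit.
double: tangent at (12, 39): λ = (3·12² + 18)/(2·39) ≡ 40/37. 37⁻¹ ≡ 10 (mod 41), so λ ≡ 40·10 ≡ 31.
  x = λ² - 12 - 12 = 961 - 24 ≡ 35; y = λ·(12 - 35) - 39 ≡ 27. → (35, 27)
add G: (35, 27) + (12, 39). λ = (39 - 27)/(12 - 35) ≡ 12/18 mod 41. 18⁻¹ ≡ 16 (mod 41), so λ ≡ 28.
  x = λ² - 35 - 12 = 784 - 47 ≡ 40; y = λ·(35 - 40) - 27 ≡ 38. → (40, 38)
double: tangent at (40, 38): λ = (3·40² + 18)/(2·38) ≡ 21/35. 35⁻¹ ≡ 34 (mod 41) since 35·34 = 1190 ≡ 1, so λ ≡ 21·34 ≡ 17.
  x = λ² - 40 - 40 = 289 - 80 ≡ 4; y = λ·(40 - 4) - 38 ≡ 0. → (4, 0)
add G: (4, 0) + (12, 39). λ = (39 - 0)/(12 - 4) ≡ 39/8 mod 41. 8⁻¹ ≡ 36 (mod 41), so λ ≡ 10.
  x = λ² - 4 - 12 = 100 - 16 ≡ 2; y = λ·(4 - 2) - 0 ≡ 20. → (2, 20)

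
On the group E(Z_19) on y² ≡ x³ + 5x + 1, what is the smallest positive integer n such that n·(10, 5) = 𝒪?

8

2P: tangent at (10, 5): λ = (3·10² + 5)/(2·5) ≡ 1/10. 10⁻¹ ≡ 2 (mod 19) since 10·2 = 20 ≡ 1, so λ ≡ 1·2 ≡ 2.
  x = λ² - 10 - 10 = 4 - 20 ≡ 3; y = λ·(10 - 3) - 5 ≡ 9. → (3, 9)
3P: (3, 9) + (10, 5). λ = (5 - 9)/(10 - 3) ≡ 15/7 mod 19. 7⁻¹ ≡ 11 (mod 19), so λ ≡ 13.
  x = λ² - 3 - 10 = 169 - 13 ≡ 4; y = λ·(3 - 4) - 9 ≡ 16. → (4, 16)
4P: (4, 16) + (10, 5). λ = (5 - 16)/(10 - 4) ≡ 8/6 mod 19. 6⁻¹ ≡ 16 (mod 19), so λ ≡ 14.
  x = λ² - 4 - 10 = 196 - 14 ≡ 11; y = λ·(4 - 11) - 16 ≡ 0. → (11, 0)
5P: (11, 0) + (10, 5). λ = (5 - 0)/(10 - 11) ≡ 5/18 mod 19. 18⁻¹ ≡ 18 (mod 19), so λ ≡ 14.
  x = λ² - 11 - 10 = 196 - 21 ≡ 4; y = λ·(11 - 4) - 0 ≡ 3. → (4, 3)
6P: (4, 3) + (10, 5). λ = (5 - 3)/(10 - 4) ≡ 2/6 mod 19. 6⁻¹ ≡ 16 (mod 19) since 6·16 = 96 ≡ 1, so λ ≡ 13.
  x = λ² - 4 - 10 = 169 - 14 ≡ 3; y = λ·(4 - 3) - 3 ≡ 10. → (3, 10)
7P: (3, 10) + (10, 5). λ = (5 - 10)/(10 - 3) ≡ 14/7 mod 19. 7⁻¹ ≡ 11 (mod 19), so λ ≡ 2.
  x = λ² - 3 - 10 = 4 - 13 ≡ 10; y = λ·(3 - 10) - 10 ≡ 14. → (10, 14)
8P: (10, 14) + (10, 5): same x and y₁ ≡ -y₂, so the sum is 𝒪.
8P = 𝒪, so the order is 8.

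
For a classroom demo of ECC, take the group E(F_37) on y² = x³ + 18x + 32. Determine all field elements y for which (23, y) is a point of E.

12, 25

x³ + 18x + 32 = 12613 ≡ 33 (mod 37).
Square roots of 33 mod 37: 12 and 25 (since 12² = 144 ≡ 33).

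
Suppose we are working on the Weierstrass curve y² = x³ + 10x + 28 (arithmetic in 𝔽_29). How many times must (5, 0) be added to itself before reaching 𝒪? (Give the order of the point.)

2

2P: (5, 0) + (5, 0): same x and y₁ ≡ -y₂, so the sum is 𝒪.
2P = 𝒪, so the order is 2.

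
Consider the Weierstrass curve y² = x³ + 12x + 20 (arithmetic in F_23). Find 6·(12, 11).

Write P = (12, 11).
Repeated addition: build up to 6P.
2P: tangent at (12, 11): λ = (3·12² + 12)/(2·11) ≡ 7/22. 22⁻¹ ≡ 22 (mod 23), so λ ≡ 7·22 ≡ 16.
  x = λ² - 12 - 12 = 256 - 24 ≡ 2; y = λ·(12 - 2) - 11 ≡ 11. → (2, 11)
3P: (2, 11) + (12, 11). λ = (11 - 11)/(12 - 2) ≡ 0/10 mod 23. 10⁻¹ ≡ 7 (mod 23), so λ ≡ 0.
  x = λ² - 2 - 12 = 0 - 14 ≡ 9; y = λ·(2 - 9) - 11 ≡ 12. → (9, 12)
4P: (9, 12) + (12, 11). λ = (11 - 12)/(12 - 9) ≡ 22/3 mod 23. 3⁻¹ ≡ 8 (mod 23), so λ ≡ 15.
  x = λ² - 9 - 12 = 225 - 21 ≡ 20; y = λ·(9 - 20) - 12 ≡ 7. → (20, 7)
5P: (20, 7) + (12, 11). λ = (11 - 7)/(12 - 20) ≡ 4/15 mod 23. 15⁻¹ ≡ 20 (mod 23), so λ ≡ 11.
  x = λ² - 20 - 12 = 121 - 32 ≡ 20; y = λ·(20 - 20) - 7 ≡ 16. → (20, 16)
6P: (20, 16) + (12, 11). λ = (11 - 16)/(12 - 20) ≡ 18/15 mod 23. 15⁻¹ ≡ 20 (mod 23), so λ ≡ 15.
  x = λ² - 20 - 12 = 225 - 32 ≡ 9; y = λ·(20 - 9) - 16 ≡ 11. → (9, 11)

(9, 11)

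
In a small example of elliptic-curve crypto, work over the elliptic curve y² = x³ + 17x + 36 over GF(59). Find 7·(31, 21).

(47, 46)

Write P = (31, 21).
Repeated addition: build up to 7P.
2P: tangent at (31, 21): λ = (3·31² + 17)/(2·21) ≡ 9/42. 42⁻¹ ≡ 52 (mod 59), so λ ≡ 9·52 ≡ 55.
  x = λ² - 31 - 31 = 3025 - 62 ≡ 13; y = λ·(31 - 13) - 21 ≡ 25. → (13, 25)
3P: (13, 25) + (31, 21). λ = (21 - 25)/(31 - 13) ≡ 55/18 mod 59. 18⁻¹ ≡ 23 (mod 59), so λ ≡ 26.
  x = λ² - 13 - 31 = 676 - 44 ≡ 42; y = λ·(13 - 42) - 25 ≡ 47. → (42, 47)
4P: (42, 47) + (31, 21). λ = (21 - 47)/(31 - 42) ≡ 33/48 mod 59. 48⁻¹ ≡ 16 (mod 59) since 48·16 = 768 ≡ 1, so λ ≡ 56.
  x = λ² - 42 - 31 = 3136 - 73 ≡ 54; y = λ·(42 - 54) - 47 ≡ 48. → (54, 48)
5P: (54, 48) + (31, 21). λ = (21 - 48)/(31 - 54) ≡ 32/36 mod 59. 36⁻¹ ≡ 41 (mod 59), so λ ≡ 14.
  x = λ² - 54 - 31 = 196 - 85 ≡ 52; y = λ·(54 - 52) - 48 ≡ 39. → (52, 39)
6P: (52, 39) + (31, 21). λ = (21 - 39)/(31 - 52) ≡ 41/38 mod 59. 38⁻¹ ≡ 14 (mod 59), so λ ≡ 43.
  x = λ² - 52 - 31 = 1849 - 83 ≡ 55; y = λ·(52 - 55) - 39 ≡ 9. → (55, 9)
7P: (55, 9) + (31, 21). λ = (21 - 9)/(31 - 55) ≡ 12/35 mod 59. 35⁻¹ ≡ 27 (mod 59), so λ ≡ 29.
  x = λ² - 55 - 31 = 841 - 86 ≡ 47; y = λ·(55 - 47) - 9 ≡ 46. → (47, 46)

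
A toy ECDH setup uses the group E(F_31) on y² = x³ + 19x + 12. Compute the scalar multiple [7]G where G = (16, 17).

Repeated addition: build up to 7G.
2G: tangent at (16, 17): λ = (3·16² + 19)/(2·17) ≡ 12/3. 3⁻¹ ≡ 21 (mod 31), so λ ≡ 12·21 ≡ 4.
  x = λ² - 16 - 16 = 16 - 32 ≡ 15; y = λ·(16 - 15) - 17 ≡ 18. → (15, 18)
3G: (15, 18) + (16, 17). λ = (17 - 18)/(16 - 15) ≡ 30/1 mod 31. 1⁻¹ ≡ 1 (mod 31) since 1·1 = 1 ≡ 1, so λ ≡ 30.
  x = λ² - 15 - 16 = 900 - 31 ≡ 1; y = λ·(15 - 1) - 18 ≡ 30. → (1, 30)
4G: (1, 30) + (16, 17). λ = (17 - 30)/(16 - 1) ≡ 18/15 mod 31. 15⁻¹ ≡ 29 (mod 31) since 15·29 = 435 ≡ 1, so λ ≡ 26.
  x = λ² - 1 - 16 = 676 - 17 ≡ 8; y = λ·(1 - 8) - 30 ≡ 5. → (8, 5)
5G: (8, 5) + (16, 17). λ = (17 - 5)/(16 - 8) ≡ 12/8 mod 31. 8⁻¹ ≡ 4 (mod 31), so λ ≡ 17.
  x = λ² - 8 - 16 = 289 - 24 ≡ 17; y = λ·(8 - 17) - 5 ≡ 28. → (17, 28)
6G: (17, 28) + (16, 17). λ = (17 - 28)/(16 - 17) ≡ 20/30 mod 31. 30⁻¹ ≡ 30 (mod 31) since 30·30 = 900 ≡ 1, so λ ≡ 11.
  x = λ² - 17 - 16 = 121 - 33 ≡ 26; y = λ·(17 - 26) - 28 ≡ 28. → (26, 28)
7G: (26, 28) + (16, 17). λ = (17 - 28)/(16 - 26) ≡ 20/21 mod 31. 21⁻¹ ≡ 3 (mod 31), so λ ≡ 29.
  x = λ² - 26 - 16 = 841 - 42 ≡ 24; y = λ·(26 - 24) - 28 ≡ 30. → (24, 30)

(24, 30)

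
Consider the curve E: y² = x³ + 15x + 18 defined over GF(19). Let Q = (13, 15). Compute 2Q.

(10, 3)

tangent at (13, 15): λ = (3·13² + 15)/(2·15) ≡ 9/11. 11⁻¹ ≡ 7 (mod 19), so λ ≡ 9·7 ≡ 6.
  x = λ² - 13 - 13 = 36 - 26 ≡ 10; y = λ·(13 - 10) - 15 ≡ 3. → (10, 3)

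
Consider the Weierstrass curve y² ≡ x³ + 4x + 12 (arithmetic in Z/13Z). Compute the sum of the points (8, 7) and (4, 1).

(0, 5)

(8, 7) + (4, 1). λ = (1 - 7)/(4 - 8) ≡ 7/9 mod 13. 9⁻¹ ≡ 3 (mod 13), so λ ≡ 8.
  x = λ² - 8 - 4 = 64 - 12 ≡ 0; y = λ·(8 - 0) - 7 ≡ 5. → (0, 5)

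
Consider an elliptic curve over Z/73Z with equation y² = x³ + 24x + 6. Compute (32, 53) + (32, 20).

The two points share x = 32 and their y-coordinates satisfy 53 + 20 ≡ 0 (mod 73), so they are inverses. Their sum is the point at infinity.

O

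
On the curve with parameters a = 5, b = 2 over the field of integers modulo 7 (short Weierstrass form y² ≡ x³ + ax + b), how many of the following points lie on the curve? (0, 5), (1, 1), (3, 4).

2

(0, 5): 5² ≡ 4, rhs ≡ 2 → off.
(1, 1): 1² ≡ 1, rhs ≡ 1 → on.
(3, 4): 4² ≡ 2, rhs ≡ 2 → on.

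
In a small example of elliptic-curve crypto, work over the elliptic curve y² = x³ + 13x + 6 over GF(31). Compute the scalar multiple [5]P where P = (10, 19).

(2, 3)

Repeated addition: build up to 5P.
2P: tangent at (10, 19): λ = (3·10² + 13)/(2·19) ≡ 3/7. 7⁻¹ ≡ 9 (mod 31), so λ ≡ 3·9 ≡ 27.
  x = λ² - 10 - 10 = 729 - 20 ≡ 27; y = λ·(10 - 27) - 19 ≡ 18. → (27, 18)
3P: (27, 18) + (10, 19). λ = (19 - 18)/(10 - 27) ≡ 1/14 mod 31. 14⁻¹ ≡ 20 (mod 31), so λ ≡ 20.
  x = λ² - 27 - 10 = 400 - 37 ≡ 22; y = λ·(27 - 22) - 18 ≡ 20. → (22, 20)
4P: (22, 20) + (10, 19). λ = (19 - 20)/(10 - 22) ≡ 30/19 mod 31. 19⁻¹ ≡ 18 (mod 31) since 19·18 = 342 ≡ 1, so λ ≡ 13.
  x = λ² - 22 - 10 = 169 - 32 ≡ 13; y = λ·(22 - 13) - 20 ≡ 4. → (13, 4)
5P: (13, 4) + (10, 19). λ = (19 - 4)/(10 - 13) ≡ 15/28 mod 31. 28⁻¹ ≡ 10 (mod 31), so λ ≡ 26.
  x = λ² - 13 - 10 = 676 - 23 ≡ 2; y = λ·(13 - 2) - 4 ≡ 3. → (2, 3)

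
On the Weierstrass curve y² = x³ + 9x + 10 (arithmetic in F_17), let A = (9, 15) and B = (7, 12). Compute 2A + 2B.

O

First 2A:
Repeated addition: build up to 2A.
2A: tangent at (9, 15): λ = (3·9² + 9)/(2·15) ≡ 14/13. 13⁻¹ ≡ 4 (mod 17) since 13·4 = 52 ≡ 1, so λ ≡ 14·4 ≡ 5.
  x = λ² - 9 - 9 = 25 - 18 ≡ 7; y = λ·(9 - 7) - 15 ≡ 12. → (7, 12)
2A = (7, 12).
Next 2B:
Repeated addition: build up to 2B.
2B: tangent at (7, 12): λ = (3·7² + 9)/(2·12) ≡ 3/7. 7⁻¹ ≡ 5 (mod 17), so λ ≡ 3·5 ≡ 15.
  x = λ² - 7 - 7 = 225 - 14 ≡ 7; y = λ·(7 - 7) - 12 ≡ 5. → (7, 5)
2B = (7, 5).
Finally 2A + 2B:
(7, 12) + (7, 5): same x and y₁ ≡ -y₂, so the sum is O.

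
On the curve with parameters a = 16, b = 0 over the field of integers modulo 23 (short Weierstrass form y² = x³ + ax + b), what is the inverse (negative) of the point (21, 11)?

-(21, 11) = (21, -11 mod 23) = (21, 12).

(21, 12)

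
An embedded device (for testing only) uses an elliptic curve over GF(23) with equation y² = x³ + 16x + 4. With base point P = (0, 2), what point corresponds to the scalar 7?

Repeated addition: build up to 7P.
2P: tangent at (0, 2): λ = (3·0² + 16)/(2·2) ≡ 16/4. 4⁻¹ ≡ 6 (mod 23), so λ ≡ 16·6 ≡ 4.
  x = λ² - 0 - 0 = 16 - 0 ≡ 16; y = λ·(0 - 16) - 2 ≡ 3. → (16, 3)
3P: (16, 3) + (0, 2). λ = (2 - 3)/(0 - 16) ≡ 22/7 mod 23. 7⁻¹ ≡ 10 (mod 23), so λ ≡ 13.
  x = λ² - 16 - 0 = 169 - 16 ≡ 15; y = λ·(16 - 15) - 3 ≡ 10. → (15, 10)
4P: (15, 10) + (0, 2). λ = (2 - 10)/(0 - 15) ≡ 15/8 mod 23. 8⁻¹ ≡ 3 (mod 23), so λ ≡ 22.
  x = λ² - 15 - 0 = 484 - 15 ≡ 9; y = λ·(15 - 9) - 10 ≡ 7. → (9, 7)
5P: (9, 7) + (0, 2). λ = (2 - 7)/(0 - 9) ≡ 18/14 mod 23. 14⁻¹ ≡ 5 (mod 23), so λ ≡ 21.
  x = λ² - 9 - 0 = 441 - 9 ≡ 18; y = λ·(9 - 18) - 7 ≡ 11. → (18, 11)
6P: (18, 11) + (0, 2). λ = (2 - 11)/(0 - 18) ≡ 14/5 mod 23. 5⁻¹ ≡ 14 (mod 23), so λ ≡ 12.
  x = λ² - 18 - 0 = 144 - 18 ≡ 11; y = λ·(18 - 11) - 11 ≡ 4. → (11, 4)
7P: (11, 4) + (0, 2). λ = (2 - 4)/(0 - 11) ≡ 21/12 mod 23. 12⁻¹ ≡ 2 (mod 23), so λ ≡ 19.
  x = λ² - 11 - 0 = 361 - 11 ≡ 5; y = λ·(11 - 5) - 4 ≡ 18. → (5, 18)

(5, 18)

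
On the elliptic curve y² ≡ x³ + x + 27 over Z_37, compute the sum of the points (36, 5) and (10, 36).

(2, 0)

(36, 5) + (10, 36). λ = (36 - 5)/(10 - 36) ≡ 31/11 mod 37. 11⁻¹ ≡ 27 (mod 37), so λ ≡ 23.
  x = λ² - 36 - 10 = 529 - 46 ≡ 2; y = λ·(36 - 2) - 5 ≡ 0. → (2, 0)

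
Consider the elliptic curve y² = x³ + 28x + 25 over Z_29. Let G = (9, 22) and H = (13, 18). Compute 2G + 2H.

First 2G:
Repeated addition: build up to 2G.
2G: tangent at (9, 22): λ = (3·9² + 28)/(2·22) ≡ 10/15. 15⁻¹ ≡ 2 (mod 29) since 15·2 = 30 ≡ 1, so λ ≡ 10·2 ≡ 20.
  x = λ² - 9 - 9 = 400 - 18 ≡ 5; y = λ·(9 - 5) - 22 ≡ 0. → (5, 0)
2G = (5, 0).
Next 2H:
Repeated addition: build up to 2H.
2H: tangent at (13, 18): λ = (3·13² + 28)/(2·18) ≡ 13/7. 7⁻¹ ≡ 25 (mod 29) since 7·25 = 175 ≡ 1, so λ ≡ 13·25 ≡ 6.
  x = λ² - 13 - 13 = 36 - 26 ≡ 10; y = λ·(13 - 10) - 18 ≡ 0. → (10, 0)
2H = (10, 0).
Finally 2G + 2H:
(5, 0) + (10, 0). λ = (0 - 0)/(10 - 5) ≡ 0/5 mod 29. 5⁻¹ ≡ 6 (mod 29) since 5·6 = 30 ≡ 1, so λ ≡ 0.
  x = λ² - 5 - 10 = 0 - 15 ≡ 14; y = λ·(5 - 14) - 0 ≡ 0. → (14, 0)

(14, 0)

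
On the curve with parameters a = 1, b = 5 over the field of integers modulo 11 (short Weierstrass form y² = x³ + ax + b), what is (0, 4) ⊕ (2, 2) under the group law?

(0, 4) + (2, 2). λ = (2 - 4)/(2 - 0) ≡ 9/2 mod 11. 2⁻¹ ≡ 6 (mod 11), so λ ≡ 10.
  x = λ² - 0 - 2 = 100 - 2 ≡ 10; y = λ·(0 - 10) - 4 ≡ 6. → (10, 6)

(10, 6)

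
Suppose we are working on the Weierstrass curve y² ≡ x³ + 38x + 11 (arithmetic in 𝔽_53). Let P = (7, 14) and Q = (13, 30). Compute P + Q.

(46, 41)

(7, 14) + (13, 30). λ = (30 - 14)/(13 - 7) ≡ 16/6 mod 53. 6⁻¹ ≡ 9 (mod 53) since 6·9 = 54 ≡ 1, so λ ≡ 38.
  x = λ² - 7 - 13 = 1444 - 20 ≡ 46; y = λ·(7 - 46) - 14 ≡ 41. → (46, 41)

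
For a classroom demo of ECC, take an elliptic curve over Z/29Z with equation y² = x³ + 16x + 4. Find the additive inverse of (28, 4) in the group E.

(28, 25)

-(28, 4) = (28, -4 mod 29) = (28, 25).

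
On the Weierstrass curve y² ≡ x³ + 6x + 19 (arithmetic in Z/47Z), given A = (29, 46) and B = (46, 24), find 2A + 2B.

First 2A:
Repeated addition: build up to 2A.
2A: tangent at (29, 46): λ = (3·29² + 6)/(2·46) ≡ 38/45. 45⁻¹ ≡ 23 (mod 47), so λ ≡ 38·23 ≡ 28.
  x = λ² - 29 - 29 = 784 - 58 ≡ 21; y = λ·(29 - 21) - 46 ≡ 37. → (21, 37)
2A = (21, 37).
Next 2B:
Repeated addition: build up to 2B.
2B: tangent at (46, 24): λ = (3·46² + 6)/(2·24) ≡ 9/1. 1⁻¹ ≡ 1 (mod 47) since 1·1 = 1 ≡ 1, so λ ≡ 9·1 ≡ 9.
  x = λ² - 46 - 46 = 81 - 92 ≡ 36; y = λ·(46 - 36) - 24 ≡ 19. → (36, 19)
2B = (36, 19).
Finally 2A + 2B:
(21, 37) + (36, 19). λ = (19 - 37)/(36 - 21) ≡ 29/15 mod 47. 15⁻¹ ≡ 22 (mod 47), so λ ≡ 27.
  x = λ² - 21 - 36 = 729 - 57 ≡ 14; y = λ·(21 - 14) - 37 ≡ 11. → (14, 11)

(14, 11)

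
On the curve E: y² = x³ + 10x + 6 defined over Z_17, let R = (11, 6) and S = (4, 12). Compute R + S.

(11, 6) + (4, 12). λ = (12 - 6)/(4 - 11) ≡ 6/10 mod 17. 10⁻¹ ≡ 12 (mod 17), so λ ≡ 4.
  x = λ² - 11 - 4 = 16 - 15 ≡ 1; y = λ·(11 - 1) - 6 ≡ 0. → (1, 0)

(1, 0)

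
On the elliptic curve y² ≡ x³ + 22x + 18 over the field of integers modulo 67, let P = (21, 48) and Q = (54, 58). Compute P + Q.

(21, 48) + (54, 58). λ = (58 - 48)/(54 - 21) ≡ 10/33 mod 67. 33⁻¹ ≡ 65 (mod 67), so λ ≡ 47.
  x = λ² - 21 - 54 = 2209 - 75 ≡ 57; y = λ·(21 - 57) - 48 ≡ 2. → (57, 2)

(57, 2)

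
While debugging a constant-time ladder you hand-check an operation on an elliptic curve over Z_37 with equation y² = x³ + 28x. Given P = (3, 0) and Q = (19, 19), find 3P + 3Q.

(18, 34)

First 3P:
Repeated addition: build up to 3P.
2P: (3, 0) + (3, 0): same x and y₁ ≡ -y₂, so the sum is O.
3P: O + (3, 0) = (3, 0) (identity).
3P = (3, 0).
Next 3Q:
Repeated addition: build up to 3Q.
2Q: tangent at (19, 19): λ = (3·19² + 28)/(2·19) ≡ 1/1. 1⁻¹ ≡ 1 (mod 37) since 1·1 = 1 ≡ 1, so λ ≡ 1·1 ≡ 1.
  x = λ² - 19 - 19 = 1 - 38 ≡ 0; y = λ·(19 - 0) - 19 ≡ 0. → (0, 0)
3Q: (0, 0) + (19, 19). λ = (19 - 0)/(19 - 0) ≡ 19/19 mod 37. 19⁻¹ ≡ 2 (mod 37) since 19·2 = 38 ≡ 1, so λ ≡ 1.
  x = λ² - 0 - 19 = 1 - 19 ≡ 19; y = λ·(0 - 19) - 0 ≡ 18. → (19, 18)
3Q = (19, 18).
Finally 3P + 3Q:
(3, 0) + (19, 18). λ = (18 - 0)/(19 - 3) ≡ 18/16 mod 37. 16⁻¹ ≡ 7 (mod 37) since 16·7 = 112 ≡ 1, so λ ≡ 15.
  x = λ² - 3 - 19 = 225 - 22 ≡ 18; y = λ·(3 - 18) - 0 ≡ 34. → (18, 34)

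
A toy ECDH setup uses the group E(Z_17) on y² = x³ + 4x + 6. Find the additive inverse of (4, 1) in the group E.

-(4, 1) = (4, -1 mod 17) = (4, 16).

(4, 16)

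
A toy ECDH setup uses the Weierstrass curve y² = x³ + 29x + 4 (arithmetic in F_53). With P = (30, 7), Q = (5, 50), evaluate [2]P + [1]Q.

First 2P:
Repeated addition: build up to 2P.
2P: tangent at (30, 7): λ = (3·30² + 29)/(2·7) ≡ 26/14. 14⁻¹ ≡ 19 (mod 53) since 14·19 = 266 ≡ 1, so λ ≡ 26·19 ≡ 17.
  x = λ² - 30 - 30 = 289 - 60 ≡ 17; y = λ·(30 - 17) - 7 ≡ 2. → (17, 2)
2P = (17, 2).
Finally 2P + Q:
(17, 2) + (5, 50). λ = (50 - 2)/(5 - 17) ≡ 48/41 mod 53. 41⁻¹ ≡ 22 (mod 53), so λ ≡ 49.
  x = λ² - 17 - 5 = 2401 - 22 ≡ 47; y = λ·(17 - 47) - 2 ≡ 12. → (47, 12)

(47, 12)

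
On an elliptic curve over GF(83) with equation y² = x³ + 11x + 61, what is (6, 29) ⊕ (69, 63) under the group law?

(6, 29) + (69, 63). λ = (63 - 29)/(69 - 6) ≡ 34/63 mod 83. 63⁻¹ ≡ 29 (mod 83), so λ ≡ 73.
  x = λ² - 6 - 69 = 5329 - 75 ≡ 25; y = λ·(6 - 25) - 29 ≡ 78. → (25, 78)

(25, 78)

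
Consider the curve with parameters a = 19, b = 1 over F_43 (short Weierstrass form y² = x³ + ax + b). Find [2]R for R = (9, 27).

tangent at (9, 27): λ = (3·9² + 19)/(2·27) ≡ 4/11. 11⁻¹ ≡ 4 (mod 43) since 11·4 = 44 ≡ 1, so λ ≡ 4·4 ≡ 16.
  x = λ² - 9 - 9 = 256 - 18 ≡ 23; y = λ·(9 - 23) - 27 ≡ 7. → (23, 7)

(23, 7)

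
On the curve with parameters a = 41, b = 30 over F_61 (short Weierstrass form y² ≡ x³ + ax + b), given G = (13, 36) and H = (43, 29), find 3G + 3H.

First 3G:
Repeated addition: build up to 3G.
2G: tangent at (13, 36): λ = (3·13² + 41)/(2·36) ≡ 60/11. 11⁻¹ ≡ 50 (mod 61) since 11·50 = 550 ≡ 1, so λ ≡ 60·50 ≡ 11.
  x = λ² - 13 - 13 = 121 - 26 ≡ 34; y = λ·(13 - 34) - 36 ≡ 38. → (34, 38)
3G: (34, 38) + (13, 36). λ = (36 - 38)/(13 - 34) ≡ 59/40 mod 61. 40⁻¹ ≡ 29 (mod 61), so λ ≡ 3.
  x = λ² - 34 - 13 = 9 - 47 ≡ 23; y = λ·(34 - 23) - 38 ≡ 56. → (23, 56)
3G = (23, 56).
Next 3H:
Repeated addition: build up to 3H.
2H: tangent at (43, 29): λ = (3·43² + 41)/(2·29) ≡ 37/58. 58⁻¹ ≡ 20 (mod 61), so λ ≡ 37·20 ≡ 8.
  x = λ² - 43 - 43 = 64 - 86 ≡ 39; y = λ·(43 - 39) - 29 ≡ 3. → (39, 3)
3H: (39, 3) + (43, 29). λ = (29 - 3)/(43 - 39) ≡ 26/4 mod 61. 4⁻¹ ≡ 46 (mod 61), so λ ≡ 37.
  x = λ² - 39 - 43 = 1369 - 82 ≡ 6; y = λ·(39 - 6) - 3 ≡ 59. → (6, 59)
3H = (6, 59).
Finally 3G + 3H:
(23, 56) + (6, 59). λ = (59 - 56)/(6 - 23) ≡ 3/44 mod 61. 44⁻¹ ≡ 43 (mod 61), so λ ≡ 7.
  x = λ² - 23 - 6 = 49 - 29 ≡ 20; y = λ·(23 - 20) - 56 ≡ 26. → (20, 26)

(20, 26)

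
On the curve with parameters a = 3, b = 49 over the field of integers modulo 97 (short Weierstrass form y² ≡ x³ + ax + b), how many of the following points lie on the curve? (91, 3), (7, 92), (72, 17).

(91, 3): 3² ≡ 9, rhs ≡ 9 → on.
(7, 92): 92² ≡ 25, rhs ≡ 25 → on.
(72, 17): 17² ≡ 95, rhs ≡ 63 → off.

2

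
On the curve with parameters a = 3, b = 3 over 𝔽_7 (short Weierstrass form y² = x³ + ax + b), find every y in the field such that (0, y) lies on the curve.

x³ + 3x + 3 = 3 ≡ 3 (mod 7).
3 is a non-residue mod 7; no y exists.

none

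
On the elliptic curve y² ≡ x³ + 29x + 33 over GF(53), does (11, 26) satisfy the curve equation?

y² = 26² ≡ 40; x³ + 29x + 33 = 1683 ≡ 40 (mod 53). 40 = 40.

yes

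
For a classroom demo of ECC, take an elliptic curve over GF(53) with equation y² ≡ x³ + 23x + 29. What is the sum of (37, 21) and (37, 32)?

The two points share x = 37 and their y-coordinates satisfy 21 + 32 ≡ 0 (mod 53), so they are inverses. Their sum is 𝒪.

O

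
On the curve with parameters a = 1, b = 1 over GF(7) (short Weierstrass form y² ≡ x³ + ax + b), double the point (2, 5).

tangent at (2, 5): λ = (3·2² + 1)/(2·5) ≡ 6/3. 3⁻¹ ≡ 5 (mod 7) since 3·5 = 15 ≡ 1, so λ ≡ 6·5 ≡ 2.
  x = λ² - 2 - 2 = 4 - 4 ≡ 0; y = λ·(2 - 0) - 5 ≡ 6. → (0, 6)

(0, 6)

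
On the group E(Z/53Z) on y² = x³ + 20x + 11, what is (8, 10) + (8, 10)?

tangent at (8, 10): λ = (3·8² + 20)/(2·10) ≡ 0/20. 20⁻¹ ≡ 8 (mod 53), so λ ≡ 0·8 ≡ 0.
  x = λ² - 8 - 8 = 0 - 16 ≡ 37; y = λ·(8 - 37) - 10 ≡ 43. → (37, 43)

(37, 43)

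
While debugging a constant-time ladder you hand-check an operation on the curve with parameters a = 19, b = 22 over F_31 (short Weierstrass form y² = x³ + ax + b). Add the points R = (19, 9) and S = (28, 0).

(19, 9) + (28, 0). λ = (0 - 9)/(28 - 19) ≡ 22/9 mod 31. 9⁻¹ ≡ 7 (mod 31), so λ ≡ 30.
  x = λ² - 19 - 28 = 900 - 47 ≡ 16; y = λ·(19 - 16) - 9 ≡ 19. → (16, 19)

(16, 19)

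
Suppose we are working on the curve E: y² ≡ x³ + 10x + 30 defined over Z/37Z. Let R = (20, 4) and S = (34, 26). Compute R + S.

(20, 4) + (34, 26). λ = (26 - 4)/(34 - 20) ≡ 22/14 mod 37. 14⁻¹ ≡ 8 (mod 37) since 14·8 = 112 ≡ 1, so λ ≡ 28.
  x = λ² - 20 - 34 = 784 - 54 ≡ 27; y = λ·(20 - 27) - 4 ≡ 22. → (27, 22)

(27, 22)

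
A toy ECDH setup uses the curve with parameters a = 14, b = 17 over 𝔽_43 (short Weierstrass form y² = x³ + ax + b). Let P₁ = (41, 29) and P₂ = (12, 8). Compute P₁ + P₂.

(41, 29) + (12, 8). λ = (8 - 29)/(12 - 41) ≡ 22/14 mod 43. 14⁻¹ ≡ 40 (mod 43), so λ ≡ 20.
  x = λ² - 41 - 12 = 400 - 53 ≡ 3; y = λ·(41 - 3) - 29 ≡ 0. → (3, 0)

(3, 0)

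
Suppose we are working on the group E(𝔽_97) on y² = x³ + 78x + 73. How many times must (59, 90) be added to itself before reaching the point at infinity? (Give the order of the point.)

6

2P: tangent at (59, 90): λ = (3·59² + 78)/(2·90) ≡ 45/83. 83⁻¹ ≡ 90 (mod 97), so λ ≡ 45·90 ≡ 73.
  x = λ² - 59 - 59 = 5329 - 118 ≡ 70; y = λ·(59 - 70) - 90 ≡ 77. → (70, 77)
3P: (70, 77) + (59, 90). λ = (90 - 77)/(59 - 70) ≡ 13/86 mod 97. 86⁻¹ ≡ 44 (mod 97), so λ ≡ 87.
  x = λ² - 70 - 59 = 7569 - 129 ≡ 68; y = λ·(70 - 68) - 77 ≡ 0. → (68, 0)
4P: (68, 0) + (59, 90). λ = (90 - 0)/(59 - 68) ≡ 90/88 mod 97. 88⁻¹ ≡ 43 (mod 97) since 88·43 = 3784 ≡ 1, so λ ≡ 87.
  x = λ² - 68 - 59 = 7569 - 127 ≡ 70; y = λ·(68 - 70) - 0 ≡ 20. → (70, 20)
5P: (70, 20) + (59, 90). λ = (90 - 20)/(59 - 70) ≡ 70/86 mod 97. 86⁻¹ ≡ 44 (mod 97), so λ ≡ 73.
  x = λ² - 70 - 59 = 5329 - 129 ≡ 59; y = λ·(70 - 59) - 20 ≡ 7. → (59, 7)
6P: (59, 7) + (59, 90): same x and y₁ ≡ -y₂, so the sum is the point at infinity.
6P = the point at infinity, so the order is 6.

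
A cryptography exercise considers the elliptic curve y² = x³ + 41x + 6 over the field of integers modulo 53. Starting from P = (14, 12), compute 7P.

Repeated addition: build up to 7P.
2P: tangent at (14, 12): λ = (3·14² + 41)/(2·12) ≡ 46/24. 24⁻¹ ≡ 42 (mod 53) since 24·42 = 1008 ≡ 1, so λ ≡ 46·42 ≡ 24.
  x = λ² - 14 - 14 = 576 - 28 ≡ 18; y = λ·(14 - 18) - 12 ≡ 51. → (18, 51)
3P: (18, 51) + (14, 12). λ = (12 - 51)/(14 - 18) ≡ 14/49 mod 53. 49⁻¹ ≡ 13 (mod 53) since 49·13 = 637 ≡ 1, so λ ≡ 23.
  x = λ² - 18 - 14 = 529 - 32 ≡ 20; y = λ·(18 - 20) - 51 ≡ 9. → (20, 9)
4P: (20, 9) + (14, 12). λ = (12 - 9)/(14 - 20) ≡ 3/47 mod 53. 47⁻¹ ≡ 44 (mod 53), so λ ≡ 26.
  x = λ² - 20 - 14 = 676 - 34 ≡ 6; y = λ·(20 - 6) - 9 ≡ 37. → (6, 37)
5P: (6, 37) + (14, 12). λ = (12 - 37)/(14 - 6) ≡ 28/8 mod 53. 8⁻¹ ≡ 20 (mod 53), so λ ≡ 30.
  x = λ² - 6 - 14 = 900 - 20 ≡ 32; y = λ·(6 - 32) - 37 ≡ 31. → (32, 31)
6P: (32, 31) + (14, 12). λ = (12 - 31)/(14 - 32) ≡ 34/35 mod 53. 35⁻¹ ≡ 50 (mod 53), so λ ≡ 4.
  x = λ² - 32 - 14 = 16 - 46 ≡ 23; y = λ·(32 - 23) - 31 ≡ 5. → (23, 5)
7P: (23, 5) + (14, 12). λ = (12 - 5)/(14 - 23) ≡ 7/44 mod 53. 44⁻¹ ≡ 47 (mod 53) since 44·47 = 2068 ≡ 1, so λ ≡ 11.
  x = λ² - 23 - 14 = 121 - 37 ≡ 31; y = λ·(23 - 31) - 5 ≡ 13. → (31, 13)

(31, 13)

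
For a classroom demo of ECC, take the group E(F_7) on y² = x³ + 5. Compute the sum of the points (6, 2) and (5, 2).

(6, 2) + (5, 2). λ = (2 - 2)/(5 - 6) ≡ 0/6 mod 7. 6⁻¹ ≡ 6 (mod 7), so λ ≡ 0.
  x = λ² - 6 - 5 = 0 - 11 ≡ 3; y = λ·(6 - 3) - 2 ≡ 5. → (3, 5)

(3, 5)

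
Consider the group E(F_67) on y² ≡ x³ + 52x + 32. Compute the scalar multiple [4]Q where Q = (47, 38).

Double-and-add on 4 = (100)₂. Start with Q = (47, 38) for the leading 1-bit.
double: tangent at (47, 38): λ = (3·47² + 52)/(2·38) ≡ 46/9. 9⁻¹ ≡ 15 (mod 67), so λ ≡ 46·15 ≡ 20.
  x = λ² - 47 - 47 = 400 - 94 ≡ 38; y = λ·(47 - 38) - 38 ≡ 8. → (38, 8)
double: tangent at (38, 8): λ = (3·38² + 52)/(2·8) ≡ 29/16. 16⁻¹ ≡ 21 (mod 67), so λ ≡ 29·21 ≡ 6.
  x = λ² - 38 - 38 = 36 - 76 ≡ 27; y = λ·(38 - 27) - 8 ≡ 58. → (27, 58)

(27, 58)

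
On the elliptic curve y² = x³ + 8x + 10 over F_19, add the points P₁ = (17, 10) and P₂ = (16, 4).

(17, 10) + (16, 4). λ = (4 - 10)/(16 - 17) ≡ 13/18 mod 19. 18⁻¹ ≡ 18 (mod 19), so λ ≡ 6.
  x = λ² - 17 - 16 = 36 - 33 ≡ 3; y = λ·(17 - 3) - 10 ≡ 17. → (3, 17)

(3, 17)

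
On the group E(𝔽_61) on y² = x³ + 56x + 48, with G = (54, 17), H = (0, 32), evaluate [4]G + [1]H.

First 4G:
Double-and-add on 4 = (100)₂. Start with G = (54, 17) for the leading 1-bit.
double: tangent at (54, 17): λ = (3·54² + 56)/(2·17) ≡ 20/34. 34⁻¹ ≡ 9 (mod 61) since 34·9 = 306 ≡ 1, so λ ≡ 20·9 ≡ 58.
  x = λ² - 54 - 54 = 3364 - 108 ≡ 23; y = λ·(54 - 23) - 17 ≡ 12. → (23, 12)
double: tangent at (23, 12): λ = (3·23² + 56)/(2·12) ≡ 57/24. 24⁻¹ ≡ 28 (mod 61) since 24·28 = 672 ≡ 1, so λ ≡ 57·28 ≡ 10.
  x = λ² - 23 - 23 = 100 - 46 ≡ 54; y = λ·(23 - 54) - 12 ≡ 44. → (54, 44)
4G = (54, 44).
Finally 4G + H:
(54, 44) + (0, 32). λ = (32 - 44)/(0 - 54) ≡ 49/7 mod 61. 7⁻¹ ≡ 35 (mod 61), so λ ≡ 7.
  x = λ² - 54 - 0 = 49 - 54 ≡ 56; y = λ·(54 - 56) - 44 ≡ 3. → (56, 3)

(56, 3)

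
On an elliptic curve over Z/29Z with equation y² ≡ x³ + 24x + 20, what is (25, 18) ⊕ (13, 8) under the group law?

(25, 18) + (13, 8). λ = (8 - 18)/(13 - 25) ≡ 19/17 mod 29. 17⁻¹ ≡ 12 (mod 29) since 17·12 = 204 ≡ 1, so λ ≡ 25.
  x = λ² - 25 - 13 = 625 - 38 ≡ 7; y = λ·(25 - 7) - 18 ≡ 26. → (7, 26)

(7, 26)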